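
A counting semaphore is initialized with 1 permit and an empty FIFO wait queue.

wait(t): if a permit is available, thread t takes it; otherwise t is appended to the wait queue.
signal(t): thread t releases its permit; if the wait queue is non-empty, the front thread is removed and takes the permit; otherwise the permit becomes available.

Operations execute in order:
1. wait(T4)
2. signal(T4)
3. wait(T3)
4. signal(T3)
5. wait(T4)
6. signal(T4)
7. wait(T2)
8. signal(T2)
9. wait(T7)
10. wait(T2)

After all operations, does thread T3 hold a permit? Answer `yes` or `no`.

Step 1: wait(T4) -> count=0 queue=[] holders={T4}
Step 2: signal(T4) -> count=1 queue=[] holders={none}
Step 3: wait(T3) -> count=0 queue=[] holders={T3}
Step 4: signal(T3) -> count=1 queue=[] holders={none}
Step 5: wait(T4) -> count=0 queue=[] holders={T4}
Step 6: signal(T4) -> count=1 queue=[] holders={none}
Step 7: wait(T2) -> count=0 queue=[] holders={T2}
Step 8: signal(T2) -> count=1 queue=[] holders={none}
Step 9: wait(T7) -> count=0 queue=[] holders={T7}
Step 10: wait(T2) -> count=0 queue=[T2] holders={T7}
Final holders: {T7} -> T3 not in holders

Answer: no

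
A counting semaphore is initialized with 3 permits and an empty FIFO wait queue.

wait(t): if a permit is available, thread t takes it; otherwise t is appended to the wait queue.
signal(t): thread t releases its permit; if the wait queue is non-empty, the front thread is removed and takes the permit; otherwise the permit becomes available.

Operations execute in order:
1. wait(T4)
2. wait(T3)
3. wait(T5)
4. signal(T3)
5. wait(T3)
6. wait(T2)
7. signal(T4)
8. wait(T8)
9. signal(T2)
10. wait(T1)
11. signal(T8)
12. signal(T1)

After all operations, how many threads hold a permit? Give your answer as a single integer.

Answer: 2

Derivation:
Step 1: wait(T4) -> count=2 queue=[] holders={T4}
Step 2: wait(T3) -> count=1 queue=[] holders={T3,T4}
Step 3: wait(T5) -> count=0 queue=[] holders={T3,T4,T5}
Step 4: signal(T3) -> count=1 queue=[] holders={T4,T5}
Step 5: wait(T3) -> count=0 queue=[] holders={T3,T4,T5}
Step 6: wait(T2) -> count=0 queue=[T2] holders={T3,T4,T5}
Step 7: signal(T4) -> count=0 queue=[] holders={T2,T3,T5}
Step 8: wait(T8) -> count=0 queue=[T8] holders={T2,T3,T5}
Step 9: signal(T2) -> count=0 queue=[] holders={T3,T5,T8}
Step 10: wait(T1) -> count=0 queue=[T1] holders={T3,T5,T8}
Step 11: signal(T8) -> count=0 queue=[] holders={T1,T3,T5}
Step 12: signal(T1) -> count=1 queue=[] holders={T3,T5}
Final holders: {T3,T5} -> 2 thread(s)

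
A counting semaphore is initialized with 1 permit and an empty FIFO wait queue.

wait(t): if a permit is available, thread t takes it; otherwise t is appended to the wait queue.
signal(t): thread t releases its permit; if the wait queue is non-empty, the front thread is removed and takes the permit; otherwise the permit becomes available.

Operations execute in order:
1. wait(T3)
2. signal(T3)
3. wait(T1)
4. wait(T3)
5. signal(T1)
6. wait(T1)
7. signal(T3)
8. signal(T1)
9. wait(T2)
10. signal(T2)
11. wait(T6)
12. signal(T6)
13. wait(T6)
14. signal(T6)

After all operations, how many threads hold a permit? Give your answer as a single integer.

Step 1: wait(T3) -> count=0 queue=[] holders={T3}
Step 2: signal(T3) -> count=1 queue=[] holders={none}
Step 3: wait(T1) -> count=0 queue=[] holders={T1}
Step 4: wait(T3) -> count=0 queue=[T3] holders={T1}
Step 5: signal(T1) -> count=0 queue=[] holders={T3}
Step 6: wait(T1) -> count=0 queue=[T1] holders={T3}
Step 7: signal(T3) -> count=0 queue=[] holders={T1}
Step 8: signal(T1) -> count=1 queue=[] holders={none}
Step 9: wait(T2) -> count=0 queue=[] holders={T2}
Step 10: signal(T2) -> count=1 queue=[] holders={none}
Step 11: wait(T6) -> count=0 queue=[] holders={T6}
Step 12: signal(T6) -> count=1 queue=[] holders={none}
Step 13: wait(T6) -> count=0 queue=[] holders={T6}
Step 14: signal(T6) -> count=1 queue=[] holders={none}
Final holders: {none} -> 0 thread(s)

Answer: 0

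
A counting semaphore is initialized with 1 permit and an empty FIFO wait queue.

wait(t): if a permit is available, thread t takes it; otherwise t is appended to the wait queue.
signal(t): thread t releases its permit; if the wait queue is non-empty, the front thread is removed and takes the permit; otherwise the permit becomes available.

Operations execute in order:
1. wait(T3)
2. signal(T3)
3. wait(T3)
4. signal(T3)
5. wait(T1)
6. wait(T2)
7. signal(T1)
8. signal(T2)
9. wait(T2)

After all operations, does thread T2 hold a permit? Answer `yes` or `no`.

Step 1: wait(T3) -> count=0 queue=[] holders={T3}
Step 2: signal(T3) -> count=1 queue=[] holders={none}
Step 3: wait(T3) -> count=0 queue=[] holders={T3}
Step 4: signal(T3) -> count=1 queue=[] holders={none}
Step 5: wait(T1) -> count=0 queue=[] holders={T1}
Step 6: wait(T2) -> count=0 queue=[T2] holders={T1}
Step 7: signal(T1) -> count=0 queue=[] holders={T2}
Step 8: signal(T2) -> count=1 queue=[] holders={none}
Step 9: wait(T2) -> count=0 queue=[] holders={T2}
Final holders: {T2} -> T2 in holders

Answer: yes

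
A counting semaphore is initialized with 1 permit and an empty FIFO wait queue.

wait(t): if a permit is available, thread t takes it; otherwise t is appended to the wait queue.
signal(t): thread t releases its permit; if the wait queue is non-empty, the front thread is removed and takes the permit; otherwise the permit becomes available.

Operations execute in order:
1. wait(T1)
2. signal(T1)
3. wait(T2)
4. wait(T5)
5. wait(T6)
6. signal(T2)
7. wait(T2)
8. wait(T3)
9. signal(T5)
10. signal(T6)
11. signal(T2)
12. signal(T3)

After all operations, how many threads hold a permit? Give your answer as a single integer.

Step 1: wait(T1) -> count=0 queue=[] holders={T1}
Step 2: signal(T1) -> count=1 queue=[] holders={none}
Step 3: wait(T2) -> count=0 queue=[] holders={T2}
Step 4: wait(T5) -> count=0 queue=[T5] holders={T2}
Step 5: wait(T6) -> count=0 queue=[T5,T6] holders={T2}
Step 6: signal(T2) -> count=0 queue=[T6] holders={T5}
Step 7: wait(T2) -> count=0 queue=[T6,T2] holders={T5}
Step 8: wait(T3) -> count=0 queue=[T6,T2,T3] holders={T5}
Step 9: signal(T5) -> count=0 queue=[T2,T3] holders={T6}
Step 10: signal(T6) -> count=0 queue=[T3] holders={T2}
Step 11: signal(T2) -> count=0 queue=[] holders={T3}
Step 12: signal(T3) -> count=1 queue=[] holders={none}
Final holders: {none} -> 0 thread(s)

Answer: 0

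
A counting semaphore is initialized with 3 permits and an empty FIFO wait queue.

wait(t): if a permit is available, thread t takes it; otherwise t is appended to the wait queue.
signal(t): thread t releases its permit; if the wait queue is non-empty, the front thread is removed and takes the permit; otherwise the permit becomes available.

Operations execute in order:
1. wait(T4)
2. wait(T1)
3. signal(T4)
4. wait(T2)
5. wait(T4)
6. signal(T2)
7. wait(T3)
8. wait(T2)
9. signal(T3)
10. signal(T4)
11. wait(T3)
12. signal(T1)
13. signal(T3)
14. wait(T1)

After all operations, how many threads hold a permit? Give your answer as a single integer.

Step 1: wait(T4) -> count=2 queue=[] holders={T4}
Step 2: wait(T1) -> count=1 queue=[] holders={T1,T4}
Step 3: signal(T4) -> count=2 queue=[] holders={T1}
Step 4: wait(T2) -> count=1 queue=[] holders={T1,T2}
Step 5: wait(T4) -> count=0 queue=[] holders={T1,T2,T4}
Step 6: signal(T2) -> count=1 queue=[] holders={T1,T4}
Step 7: wait(T3) -> count=0 queue=[] holders={T1,T3,T4}
Step 8: wait(T2) -> count=0 queue=[T2] holders={T1,T3,T4}
Step 9: signal(T3) -> count=0 queue=[] holders={T1,T2,T4}
Step 10: signal(T4) -> count=1 queue=[] holders={T1,T2}
Step 11: wait(T3) -> count=0 queue=[] holders={T1,T2,T3}
Step 12: signal(T1) -> count=1 queue=[] holders={T2,T3}
Step 13: signal(T3) -> count=2 queue=[] holders={T2}
Step 14: wait(T1) -> count=1 queue=[] holders={T1,T2}
Final holders: {T1,T2} -> 2 thread(s)

Answer: 2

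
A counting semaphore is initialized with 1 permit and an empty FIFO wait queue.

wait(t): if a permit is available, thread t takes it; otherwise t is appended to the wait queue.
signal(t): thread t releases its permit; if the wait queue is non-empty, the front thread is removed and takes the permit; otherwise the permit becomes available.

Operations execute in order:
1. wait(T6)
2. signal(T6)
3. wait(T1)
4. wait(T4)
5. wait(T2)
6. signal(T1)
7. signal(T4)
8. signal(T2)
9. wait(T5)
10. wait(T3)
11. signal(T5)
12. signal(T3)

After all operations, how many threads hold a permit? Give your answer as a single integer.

Answer: 0

Derivation:
Step 1: wait(T6) -> count=0 queue=[] holders={T6}
Step 2: signal(T6) -> count=1 queue=[] holders={none}
Step 3: wait(T1) -> count=0 queue=[] holders={T1}
Step 4: wait(T4) -> count=0 queue=[T4] holders={T1}
Step 5: wait(T2) -> count=0 queue=[T4,T2] holders={T1}
Step 6: signal(T1) -> count=0 queue=[T2] holders={T4}
Step 7: signal(T4) -> count=0 queue=[] holders={T2}
Step 8: signal(T2) -> count=1 queue=[] holders={none}
Step 9: wait(T5) -> count=0 queue=[] holders={T5}
Step 10: wait(T3) -> count=0 queue=[T3] holders={T5}
Step 11: signal(T5) -> count=0 queue=[] holders={T3}
Step 12: signal(T3) -> count=1 queue=[] holders={none}
Final holders: {none} -> 0 thread(s)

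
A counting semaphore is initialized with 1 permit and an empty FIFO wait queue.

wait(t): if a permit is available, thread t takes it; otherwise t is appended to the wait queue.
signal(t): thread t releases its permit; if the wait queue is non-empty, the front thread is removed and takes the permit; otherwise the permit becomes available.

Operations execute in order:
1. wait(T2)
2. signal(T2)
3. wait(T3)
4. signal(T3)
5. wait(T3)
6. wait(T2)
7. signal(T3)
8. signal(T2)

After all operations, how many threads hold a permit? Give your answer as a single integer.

Answer: 0

Derivation:
Step 1: wait(T2) -> count=0 queue=[] holders={T2}
Step 2: signal(T2) -> count=1 queue=[] holders={none}
Step 3: wait(T3) -> count=0 queue=[] holders={T3}
Step 4: signal(T3) -> count=1 queue=[] holders={none}
Step 5: wait(T3) -> count=0 queue=[] holders={T3}
Step 6: wait(T2) -> count=0 queue=[T2] holders={T3}
Step 7: signal(T3) -> count=0 queue=[] holders={T2}
Step 8: signal(T2) -> count=1 queue=[] holders={none}
Final holders: {none} -> 0 thread(s)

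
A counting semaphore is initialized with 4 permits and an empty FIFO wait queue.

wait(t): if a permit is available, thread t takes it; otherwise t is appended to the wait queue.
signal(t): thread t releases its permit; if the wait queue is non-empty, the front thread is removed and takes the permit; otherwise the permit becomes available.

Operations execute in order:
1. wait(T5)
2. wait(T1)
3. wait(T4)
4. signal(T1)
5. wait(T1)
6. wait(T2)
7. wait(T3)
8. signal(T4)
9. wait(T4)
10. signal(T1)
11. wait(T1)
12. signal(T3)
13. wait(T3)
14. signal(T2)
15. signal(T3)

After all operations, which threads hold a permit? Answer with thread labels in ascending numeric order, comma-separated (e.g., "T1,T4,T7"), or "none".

Step 1: wait(T5) -> count=3 queue=[] holders={T5}
Step 2: wait(T1) -> count=2 queue=[] holders={T1,T5}
Step 3: wait(T4) -> count=1 queue=[] holders={T1,T4,T5}
Step 4: signal(T1) -> count=2 queue=[] holders={T4,T5}
Step 5: wait(T1) -> count=1 queue=[] holders={T1,T4,T5}
Step 6: wait(T2) -> count=0 queue=[] holders={T1,T2,T4,T5}
Step 7: wait(T3) -> count=0 queue=[T3] holders={T1,T2,T4,T5}
Step 8: signal(T4) -> count=0 queue=[] holders={T1,T2,T3,T5}
Step 9: wait(T4) -> count=0 queue=[T4] holders={T1,T2,T3,T5}
Step 10: signal(T1) -> count=0 queue=[] holders={T2,T3,T4,T5}
Step 11: wait(T1) -> count=0 queue=[T1] holders={T2,T3,T4,T5}
Step 12: signal(T3) -> count=0 queue=[] holders={T1,T2,T4,T5}
Step 13: wait(T3) -> count=0 queue=[T3] holders={T1,T2,T4,T5}
Step 14: signal(T2) -> count=0 queue=[] holders={T1,T3,T4,T5}
Step 15: signal(T3) -> count=1 queue=[] holders={T1,T4,T5}
Final holders: T1,T4,T5

Answer: T1,T4,T5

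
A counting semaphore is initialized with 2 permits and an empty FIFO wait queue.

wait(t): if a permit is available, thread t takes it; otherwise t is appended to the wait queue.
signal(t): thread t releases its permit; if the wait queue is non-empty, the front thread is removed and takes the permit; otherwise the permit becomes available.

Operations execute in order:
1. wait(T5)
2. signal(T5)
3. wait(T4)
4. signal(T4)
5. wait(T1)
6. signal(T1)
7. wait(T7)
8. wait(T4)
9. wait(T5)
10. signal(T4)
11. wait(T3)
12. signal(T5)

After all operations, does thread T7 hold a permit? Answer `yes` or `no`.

Answer: yes

Derivation:
Step 1: wait(T5) -> count=1 queue=[] holders={T5}
Step 2: signal(T5) -> count=2 queue=[] holders={none}
Step 3: wait(T4) -> count=1 queue=[] holders={T4}
Step 4: signal(T4) -> count=2 queue=[] holders={none}
Step 5: wait(T1) -> count=1 queue=[] holders={T1}
Step 6: signal(T1) -> count=2 queue=[] holders={none}
Step 7: wait(T7) -> count=1 queue=[] holders={T7}
Step 8: wait(T4) -> count=0 queue=[] holders={T4,T7}
Step 9: wait(T5) -> count=0 queue=[T5] holders={T4,T7}
Step 10: signal(T4) -> count=0 queue=[] holders={T5,T7}
Step 11: wait(T3) -> count=0 queue=[T3] holders={T5,T7}
Step 12: signal(T5) -> count=0 queue=[] holders={T3,T7}
Final holders: {T3,T7} -> T7 in holders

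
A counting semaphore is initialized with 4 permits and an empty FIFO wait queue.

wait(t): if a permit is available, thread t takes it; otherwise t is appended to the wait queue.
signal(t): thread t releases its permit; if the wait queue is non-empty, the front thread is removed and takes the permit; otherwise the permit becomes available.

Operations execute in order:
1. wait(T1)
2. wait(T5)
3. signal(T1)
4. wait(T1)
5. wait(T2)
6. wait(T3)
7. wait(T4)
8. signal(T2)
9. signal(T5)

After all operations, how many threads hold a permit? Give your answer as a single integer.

Step 1: wait(T1) -> count=3 queue=[] holders={T1}
Step 2: wait(T5) -> count=2 queue=[] holders={T1,T5}
Step 3: signal(T1) -> count=3 queue=[] holders={T5}
Step 4: wait(T1) -> count=2 queue=[] holders={T1,T5}
Step 5: wait(T2) -> count=1 queue=[] holders={T1,T2,T5}
Step 6: wait(T3) -> count=0 queue=[] holders={T1,T2,T3,T5}
Step 7: wait(T4) -> count=0 queue=[T4] holders={T1,T2,T3,T5}
Step 8: signal(T2) -> count=0 queue=[] holders={T1,T3,T4,T5}
Step 9: signal(T5) -> count=1 queue=[] holders={T1,T3,T4}
Final holders: {T1,T3,T4} -> 3 thread(s)

Answer: 3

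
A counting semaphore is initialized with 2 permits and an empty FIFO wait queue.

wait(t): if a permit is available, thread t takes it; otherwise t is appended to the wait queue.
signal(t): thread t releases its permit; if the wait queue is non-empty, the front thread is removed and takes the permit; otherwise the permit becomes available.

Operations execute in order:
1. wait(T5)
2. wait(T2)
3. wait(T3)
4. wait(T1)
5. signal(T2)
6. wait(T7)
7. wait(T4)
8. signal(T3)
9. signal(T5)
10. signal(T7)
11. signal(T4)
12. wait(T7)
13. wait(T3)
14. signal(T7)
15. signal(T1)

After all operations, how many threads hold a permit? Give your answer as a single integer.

Answer: 1

Derivation:
Step 1: wait(T5) -> count=1 queue=[] holders={T5}
Step 2: wait(T2) -> count=0 queue=[] holders={T2,T5}
Step 3: wait(T3) -> count=0 queue=[T3] holders={T2,T5}
Step 4: wait(T1) -> count=0 queue=[T3,T1] holders={T2,T5}
Step 5: signal(T2) -> count=0 queue=[T1] holders={T3,T5}
Step 6: wait(T7) -> count=0 queue=[T1,T7] holders={T3,T5}
Step 7: wait(T4) -> count=0 queue=[T1,T7,T4] holders={T3,T5}
Step 8: signal(T3) -> count=0 queue=[T7,T4] holders={T1,T5}
Step 9: signal(T5) -> count=0 queue=[T4] holders={T1,T7}
Step 10: signal(T7) -> count=0 queue=[] holders={T1,T4}
Step 11: signal(T4) -> count=1 queue=[] holders={T1}
Step 12: wait(T7) -> count=0 queue=[] holders={T1,T7}
Step 13: wait(T3) -> count=0 queue=[T3] holders={T1,T7}
Step 14: signal(T7) -> count=0 queue=[] holders={T1,T3}
Step 15: signal(T1) -> count=1 queue=[] holders={T3}
Final holders: {T3} -> 1 thread(s)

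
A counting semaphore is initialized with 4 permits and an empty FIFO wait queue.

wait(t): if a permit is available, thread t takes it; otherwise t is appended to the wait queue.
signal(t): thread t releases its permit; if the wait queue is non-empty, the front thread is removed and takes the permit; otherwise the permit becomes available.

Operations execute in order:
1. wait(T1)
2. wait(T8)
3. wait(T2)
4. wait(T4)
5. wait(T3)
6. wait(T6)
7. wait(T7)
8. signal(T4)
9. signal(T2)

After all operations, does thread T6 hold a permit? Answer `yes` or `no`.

Answer: yes

Derivation:
Step 1: wait(T1) -> count=3 queue=[] holders={T1}
Step 2: wait(T8) -> count=2 queue=[] holders={T1,T8}
Step 3: wait(T2) -> count=1 queue=[] holders={T1,T2,T8}
Step 4: wait(T4) -> count=0 queue=[] holders={T1,T2,T4,T8}
Step 5: wait(T3) -> count=0 queue=[T3] holders={T1,T2,T4,T8}
Step 6: wait(T6) -> count=0 queue=[T3,T6] holders={T1,T2,T4,T8}
Step 7: wait(T7) -> count=0 queue=[T3,T6,T7] holders={T1,T2,T4,T8}
Step 8: signal(T4) -> count=0 queue=[T6,T7] holders={T1,T2,T3,T8}
Step 9: signal(T2) -> count=0 queue=[T7] holders={T1,T3,T6,T8}
Final holders: {T1,T3,T6,T8} -> T6 in holders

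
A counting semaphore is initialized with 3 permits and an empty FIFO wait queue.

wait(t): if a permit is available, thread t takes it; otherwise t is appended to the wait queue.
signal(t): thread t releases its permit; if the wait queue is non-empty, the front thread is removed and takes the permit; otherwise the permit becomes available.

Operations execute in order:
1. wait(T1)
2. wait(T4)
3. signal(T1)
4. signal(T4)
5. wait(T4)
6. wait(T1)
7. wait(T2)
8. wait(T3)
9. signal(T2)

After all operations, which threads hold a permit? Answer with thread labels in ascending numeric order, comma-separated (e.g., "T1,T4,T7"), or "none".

Step 1: wait(T1) -> count=2 queue=[] holders={T1}
Step 2: wait(T4) -> count=1 queue=[] holders={T1,T4}
Step 3: signal(T1) -> count=2 queue=[] holders={T4}
Step 4: signal(T4) -> count=3 queue=[] holders={none}
Step 5: wait(T4) -> count=2 queue=[] holders={T4}
Step 6: wait(T1) -> count=1 queue=[] holders={T1,T4}
Step 7: wait(T2) -> count=0 queue=[] holders={T1,T2,T4}
Step 8: wait(T3) -> count=0 queue=[T3] holders={T1,T2,T4}
Step 9: signal(T2) -> count=0 queue=[] holders={T1,T3,T4}
Final holders: T1,T3,T4

Answer: T1,T3,T4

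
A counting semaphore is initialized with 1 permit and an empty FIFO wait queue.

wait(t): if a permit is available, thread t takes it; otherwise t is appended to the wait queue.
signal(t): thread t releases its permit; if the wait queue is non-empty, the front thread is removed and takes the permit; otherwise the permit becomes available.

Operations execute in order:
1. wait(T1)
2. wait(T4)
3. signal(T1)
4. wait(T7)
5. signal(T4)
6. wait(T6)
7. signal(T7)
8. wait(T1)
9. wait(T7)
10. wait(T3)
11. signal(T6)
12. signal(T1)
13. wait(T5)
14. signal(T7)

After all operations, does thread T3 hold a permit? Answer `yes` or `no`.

Answer: yes

Derivation:
Step 1: wait(T1) -> count=0 queue=[] holders={T1}
Step 2: wait(T4) -> count=0 queue=[T4] holders={T1}
Step 3: signal(T1) -> count=0 queue=[] holders={T4}
Step 4: wait(T7) -> count=0 queue=[T7] holders={T4}
Step 5: signal(T4) -> count=0 queue=[] holders={T7}
Step 6: wait(T6) -> count=0 queue=[T6] holders={T7}
Step 7: signal(T7) -> count=0 queue=[] holders={T6}
Step 8: wait(T1) -> count=0 queue=[T1] holders={T6}
Step 9: wait(T7) -> count=0 queue=[T1,T7] holders={T6}
Step 10: wait(T3) -> count=0 queue=[T1,T7,T3] holders={T6}
Step 11: signal(T6) -> count=0 queue=[T7,T3] holders={T1}
Step 12: signal(T1) -> count=0 queue=[T3] holders={T7}
Step 13: wait(T5) -> count=0 queue=[T3,T5] holders={T7}
Step 14: signal(T7) -> count=0 queue=[T5] holders={T3}
Final holders: {T3} -> T3 in holders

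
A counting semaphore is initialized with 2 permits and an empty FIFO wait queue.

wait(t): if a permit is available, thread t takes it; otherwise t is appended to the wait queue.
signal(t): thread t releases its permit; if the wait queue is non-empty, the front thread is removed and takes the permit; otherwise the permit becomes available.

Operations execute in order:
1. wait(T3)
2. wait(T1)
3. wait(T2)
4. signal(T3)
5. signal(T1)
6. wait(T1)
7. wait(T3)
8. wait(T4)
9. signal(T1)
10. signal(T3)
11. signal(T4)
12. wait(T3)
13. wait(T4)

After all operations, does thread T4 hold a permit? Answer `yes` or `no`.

Answer: no

Derivation:
Step 1: wait(T3) -> count=1 queue=[] holders={T3}
Step 2: wait(T1) -> count=0 queue=[] holders={T1,T3}
Step 3: wait(T2) -> count=0 queue=[T2] holders={T1,T3}
Step 4: signal(T3) -> count=0 queue=[] holders={T1,T2}
Step 5: signal(T1) -> count=1 queue=[] holders={T2}
Step 6: wait(T1) -> count=0 queue=[] holders={T1,T2}
Step 7: wait(T3) -> count=0 queue=[T3] holders={T1,T2}
Step 8: wait(T4) -> count=0 queue=[T3,T4] holders={T1,T2}
Step 9: signal(T1) -> count=0 queue=[T4] holders={T2,T3}
Step 10: signal(T3) -> count=0 queue=[] holders={T2,T4}
Step 11: signal(T4) -> count=1 queue=[] holders={T2}
Step 12: wait(T3) -> count=0 queue=[] holders={T2,T3}
Step 13: wait(T4) -> count=0 queue=[T4] holders={T2,T3}
Final holders: {T2,T3} -> T4 not in holders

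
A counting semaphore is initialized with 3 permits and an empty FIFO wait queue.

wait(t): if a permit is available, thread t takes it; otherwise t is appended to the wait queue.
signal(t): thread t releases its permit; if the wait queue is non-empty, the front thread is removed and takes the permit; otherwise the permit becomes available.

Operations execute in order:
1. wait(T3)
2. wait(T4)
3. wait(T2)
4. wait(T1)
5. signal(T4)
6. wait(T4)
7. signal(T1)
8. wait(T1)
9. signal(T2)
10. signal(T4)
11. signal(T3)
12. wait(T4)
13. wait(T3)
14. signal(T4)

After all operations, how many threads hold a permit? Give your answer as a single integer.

Step 1: wait(T3) -> count=2 queue=[] holders={T3}
Step 2: wait(T4) -> count=1 queue=[] holders={T3,T4}
Step 3: wait(T2) -> count=0 queue=[] holders={T2,T3,T4}
Step 4: wait(T1) -> count=0 queue=[T1] holders={T2,T3,T4}
Step 5: signal(T4) -> count=0 queue=[] holders={T1,T2,T3}
Step 6: wait(T4) -> count=0 queue=[T4] holders={T1,T2,T3}
Step 7: signal(T1) -> count=0 queue=[] holders={T2,T3,T4}
Step 8: wait(T1) -> count=0 queue=[T1] holders={T2,T3,T4}
Step 9: signal(T2) -> count=0 queue=[] holders={T1,T3,T4}
Step 10: signal(T4) -> count=1 queue=[] holders={T1,T3}
Step 11: signal(T3) -> count=2 queue=[] holders={T1}
Step 12: wait(T4) -> count=1 queue=[] holders={T1,T4}
Step 13: wait(T3) -> count=0 queue=[] holders={T1,T3,T4}
Step 14: signal(T4) -> count=1 queue=[] holders={T1,T3}
Final holders: {T1,T3} -> 2 thread(s)

Answer: 2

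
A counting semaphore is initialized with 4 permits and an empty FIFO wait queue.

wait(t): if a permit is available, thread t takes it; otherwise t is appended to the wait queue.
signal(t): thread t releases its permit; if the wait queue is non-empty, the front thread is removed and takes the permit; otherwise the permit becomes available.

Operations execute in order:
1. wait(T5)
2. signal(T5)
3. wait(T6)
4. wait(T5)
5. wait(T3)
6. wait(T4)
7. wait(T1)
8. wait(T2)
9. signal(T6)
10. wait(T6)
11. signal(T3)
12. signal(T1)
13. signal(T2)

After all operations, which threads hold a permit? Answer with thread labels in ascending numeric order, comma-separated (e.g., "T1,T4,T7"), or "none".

Step 1: wait(T5) -> count=3 queue=[] holders={T5}
Step 2: signal(T5) -> count=4 queue=[] holders={none}
Step 3: wait(T6) -> count=3 queue=[] holders={T6}
Step 4: wait(T5) -> count=2 queue=[] holders={T5,T6}
Step 5: wait(T3) -> count=1 queue=[] holders={T3,T5,T6}
Step 6: wait(T4) -> count=0 queue=[] holders={T3,T4,T5,T6}
Step 7: wait(T1) -> count=0 queue=[T1] holders={T3,T4,T5,T6}
Step 8: wait(T2) -> count=0 queue=[T1,T2] holders={T3,T4,T5,T6}
Step 9: signal(T6) -> count=0 queue=[T2] holders={T1,T3,T4,T5}
Step 10: wait(T6) -> count=0 queue=[T2,T6] holders={T1,T3,T4,T5}
Step 11: signal(T3) -> count=0 queue=[T6] holders={T1,T2,T4,T5}
Step 12: signal(T1) -> count=0 queue=[] holders={T2,T4,T5,T6}
Step 13: signal(T2) -> count=1 queue=[] holders={T4,T5,T6}
Final holders: T4,T5,T6

Answer: T4,T5,T6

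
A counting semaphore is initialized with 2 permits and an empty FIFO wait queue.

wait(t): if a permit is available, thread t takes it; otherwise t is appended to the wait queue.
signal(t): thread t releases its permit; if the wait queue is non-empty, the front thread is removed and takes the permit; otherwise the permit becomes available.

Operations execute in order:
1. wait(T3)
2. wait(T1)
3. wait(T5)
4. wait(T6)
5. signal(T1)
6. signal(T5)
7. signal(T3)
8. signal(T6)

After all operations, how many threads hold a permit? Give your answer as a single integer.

Step 1: wait(T3) -> count=1 queue=[] holders={T3}
Step 2: wait(T1) -> count=0 queue=[] holders={T1,T3}
Step 3: wait(T5) -> count=0 queue=[T5] holders={T1,T3}
Step 4: wait(T6) -> count=0 queue=[T5,T6] holders={T1,T3}
Step 5: signal(T1) -> count=0 queue=[T6] holders={T3,T5}
Step 6: signal(T5) -> count=0 queue=[] holders={T3,T6}
Step 7: signal(T3) -> count=1 queue=[] holders={T6}
Step 8: signal(T6) -> count=2 queue=[] holders={none}
Final holders: {none} -> 0 thread(s)

Answer: 0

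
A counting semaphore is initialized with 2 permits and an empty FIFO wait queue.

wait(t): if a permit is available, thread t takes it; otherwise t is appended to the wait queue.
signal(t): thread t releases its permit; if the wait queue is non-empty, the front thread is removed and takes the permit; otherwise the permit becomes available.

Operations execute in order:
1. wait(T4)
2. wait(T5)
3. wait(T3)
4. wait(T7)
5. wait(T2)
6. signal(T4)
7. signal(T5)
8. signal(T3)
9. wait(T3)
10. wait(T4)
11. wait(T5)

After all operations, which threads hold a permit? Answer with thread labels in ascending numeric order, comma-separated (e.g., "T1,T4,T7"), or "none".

Answer: T2,T7

Derivation:
Step 1: wait(T4) -> count=1 queue=[] holders={T4}
Step 2: wait(T5) -> count=0 queue=[] holders={T4,T5}
Step 3: wait(T3) -> count=0 queue=[T3] holders={T4,T5}
Step 4: wait(T7) -> count=0 queue=[T3,T7] holders={T4,T5}
Step 5: wait(T2) -> count=0 queue=[T3,T7,T2] holders={T4,T5}
Step 6: signal(T4) -> count=0 queue=[T7,T2] holders={T3,T5}
Step 7: signal(T5) -> count=0 queue=[T2] holders={T3,T7}
Step 8: signal(T3) -> count=0 queue=[] holders={T2,T7}
Step 9: wait(T3) -> count=0 queue=[T3] holders={T2,T7}
Step 10: wait(T4) -> count=0 queue=[T3,T4] holders={T2,T7}
Step 11: wait(T5) -> count=0 queue=[T3,T4,T5] holders={T2,T7}
Final holders: T2,T7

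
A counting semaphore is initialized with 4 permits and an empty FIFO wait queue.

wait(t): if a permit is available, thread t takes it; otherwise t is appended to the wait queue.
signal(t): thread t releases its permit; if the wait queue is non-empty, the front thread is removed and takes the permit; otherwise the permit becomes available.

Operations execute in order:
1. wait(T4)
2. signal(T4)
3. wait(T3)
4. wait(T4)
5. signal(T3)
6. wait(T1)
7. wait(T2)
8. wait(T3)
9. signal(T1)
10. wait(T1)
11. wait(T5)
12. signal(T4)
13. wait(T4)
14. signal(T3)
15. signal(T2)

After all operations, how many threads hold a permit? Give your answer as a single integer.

Answer: 3

Derivation:
Step 1: wait(T4) -> count=3 queue=[] holders={T4}
Step 2: signal(T4) -> count=4 queue=[] holders={none}
Step 3: wait(T3) -> count=3 queue=[] holders={T3}
Step 4: wait(T4) -> count=2 queue=[] holders={T3,T4}
Step 5: signal(T3) -> count=3 queue=[] holders={T4}
Step 6: wait(T1) -> count=2 queue=[] holders={T1,T4}
Step 7: wait(T2) -> count=1 queue=[] holders={T1,T2,T4}
Step 8: wait(T3) -> count=0 queue=[] holders={T1,T2,T3,T4}
Step 9: signal(T1) -> count=1 queue=[] holders={T2,T3,T4}
Step 10: wait(T1) -> count=0 queue=[] holders={T1,T2,T3,T4}
Step 11: wait(T5) -> count=0 queue=[T5] holders={T1,T2,T3,T4}
Step 12: signal(T4) -> count=0 queue=[] holders={T1,T2,T3,T5}
Step 13: wait(T4) -> count=0 queue=[T4] holders={T1,T2,T3,T5}
Step 14: signal(T3) -> count=0 queue=[] holders={T1,T2,T4,T5}
Step 15: signal(T2) -> count=1 queue=[] holders={T1,T4,T5}
Final holders: {T1,T4,T5} -> 3 thread(s)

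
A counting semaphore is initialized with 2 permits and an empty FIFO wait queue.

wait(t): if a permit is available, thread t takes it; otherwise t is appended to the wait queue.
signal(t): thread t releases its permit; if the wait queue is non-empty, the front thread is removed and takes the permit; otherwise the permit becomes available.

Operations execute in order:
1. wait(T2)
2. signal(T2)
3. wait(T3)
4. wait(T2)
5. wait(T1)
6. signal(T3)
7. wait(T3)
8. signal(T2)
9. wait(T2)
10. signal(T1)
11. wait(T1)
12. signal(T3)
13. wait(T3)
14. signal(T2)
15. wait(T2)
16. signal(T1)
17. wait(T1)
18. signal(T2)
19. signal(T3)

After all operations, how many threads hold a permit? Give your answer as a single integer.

Answer: 1

Derivation:
Step 1: wait(T2) -> count=1 queue=[] holders={T2}
Step 2: signal(T2) -> count=2 queue=[] holders={none}
Step 3: wait(T3) -> count=1 queue=[] holders={T3}
Step 4: wait(T2) -> count=0 queue=[] holders={T2,T3}
Step 5: wait(T1) -> count=0 queue=[T1] holders={T2,T3}
Step 6: signal(T3) -> count=0 queue=[] holders={T1,T2}
Step 7: wait(T3) -> count=0 queue=[T3] holders={T1,T2}
Step 8: signal(T2) -> count=0 queue=[] holders={T1,T3}
Step 9: wait(T2) -> count=0 queue=[T2] holders={T1,T3}
Step 10: signal(T1) -> count=0 queue=[] holders={T2,T3}
Step 11: wait(T1) -> count=0 queue=[T1] holders={T2,T3}
Step 12: signal(T3) -> count=0 queue=[] holders={T1,T2}
Step 13: wait(T3) -> count=0 queue=[T3] holders={T1,T2}
Step 14: signal(T2) -> count=0 queue=[] holders={T1,T3}
Step 15: wait(T2) -> count=0 queue=[T2] holders={T1,T3}
Step 16: signal(T1) -> count=0 queue=[] holders={T2,T3}
Step 17: wait(T1) -> count=0 queue=[T1] holders={T2,T3}
Step 18: signal(T2) -> count=0 queue=[] holders={T1,T3}
Step 19: signal(T3) -> count=1 queue=[] holders={T1}
Final holders: {T1} -> 1 thread(s)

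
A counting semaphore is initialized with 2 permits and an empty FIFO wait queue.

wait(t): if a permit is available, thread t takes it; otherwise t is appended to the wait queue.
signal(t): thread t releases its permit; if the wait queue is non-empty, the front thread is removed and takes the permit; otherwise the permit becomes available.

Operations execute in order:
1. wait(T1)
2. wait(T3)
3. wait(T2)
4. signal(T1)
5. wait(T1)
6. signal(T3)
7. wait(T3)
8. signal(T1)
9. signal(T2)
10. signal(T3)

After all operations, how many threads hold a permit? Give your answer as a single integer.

Step 1: wait(T1) -> count=1 queue=[] holders={T1}
Step 2: wait(T3) -> count=0 queue=[] holders={T1,T3}
Step 3: wait(T2) -> count=0 queue=[T2] holders={T1,T3}
Step 4: signal(T1) -> count=0 queue=[] holders={T2,T3}
Step 5: wait(T1) -> count=0 queue=[T1] holders={T2,T3}
Step 6: signal(T3) -> count=0 queue=[] holders={T1,T2}
Step 7: wait(T3) -> count=0 queue=[T3] holders={T1,T2}
Step 8: signal(T1) -> count=0 queue=[] holders={T2,T3}
Step 9: signal(T2) -> count=1 queue=[] holders={T3}
Step 10: signal(T3) -> count=2 queue=[] holders={none}
Final holders: {none} -> 0 thread(s)

Answer: 0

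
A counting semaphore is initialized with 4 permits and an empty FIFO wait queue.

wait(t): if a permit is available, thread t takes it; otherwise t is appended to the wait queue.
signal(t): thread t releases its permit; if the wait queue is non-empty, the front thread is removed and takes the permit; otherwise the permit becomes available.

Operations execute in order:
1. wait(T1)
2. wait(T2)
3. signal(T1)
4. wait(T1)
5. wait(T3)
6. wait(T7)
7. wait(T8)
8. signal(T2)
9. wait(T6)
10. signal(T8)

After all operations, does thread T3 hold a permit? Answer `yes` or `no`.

Answer: yes

Derivation:
Step 1: wait(T1) -> count=3 queue=[] holders={T1}
Step 2: wait(T2) -> count=2 queue=[] holders={T1,T2}
Step 3: signal(T1) -> count=3 queue=[] holders={T2}
Step 4: wait(T1) -> count=2 queue=[] holders={T1,T2}
Step 5: wait(T3) -> count=1 queue=[] holders={T1,T2,T3}
Step 6: wait(T7) -> count=0 queue=[] holders={T1,T2,T3,T7}
Step 7: wait(T8) -> count=0 queue=[T8] holders={T1,T2,T3,T7}
Step 8: signal(T2) -> count=0 queue=[] holders={T1,T3,T7,T8}
Step 9: wait(T6) -> count=0 queue=[T6] holders={T1,T3,T7,T8}
Step 10: signal(T8) -> count=0 queue=[] holders={T1,T3,T6,T7}
Final holders: {T1,T3,T6,T7} -> T3 in holders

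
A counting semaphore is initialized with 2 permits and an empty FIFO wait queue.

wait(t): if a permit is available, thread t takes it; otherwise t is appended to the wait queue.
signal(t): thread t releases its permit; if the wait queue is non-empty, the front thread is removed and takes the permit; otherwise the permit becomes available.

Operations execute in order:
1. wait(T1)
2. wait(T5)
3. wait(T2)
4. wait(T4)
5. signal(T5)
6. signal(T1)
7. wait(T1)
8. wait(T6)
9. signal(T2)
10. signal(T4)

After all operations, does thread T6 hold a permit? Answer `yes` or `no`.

Answer: yes

Derivation:
Step 1: wait(T1) -> count=1 queue=[] holders={T1}
Step 2: wait(T5) -> count=0 queue=[] holders={T1,T5}
Step 3: wait(T2) -> count=0 queue=[T2] holders={T1,T5}
Step 4: wait(T4) -> count=0 queue=[T2,T4] holders={T1,T5}
Step 5: signal(T5) -> count=0 queue=[T4] holders={T1,T2}
Step 6: signal(T1) -> count=0 queue=[] holders={T2,T4}
Step 7: wait(T1) -> count=0 queue=[T1] holders={T2,T4}
Step 8: wait(T6) -> count=0 queue=[T1,T6] holders={T2,T4}
Step 9: signal(T2) -> count=0 queue=[T6] holders={T1,T4}
Step 10: signal(T4) -> count=0 queue=[] holders={T1,T6}
Final holders: {T1,T6} -> T6 in holders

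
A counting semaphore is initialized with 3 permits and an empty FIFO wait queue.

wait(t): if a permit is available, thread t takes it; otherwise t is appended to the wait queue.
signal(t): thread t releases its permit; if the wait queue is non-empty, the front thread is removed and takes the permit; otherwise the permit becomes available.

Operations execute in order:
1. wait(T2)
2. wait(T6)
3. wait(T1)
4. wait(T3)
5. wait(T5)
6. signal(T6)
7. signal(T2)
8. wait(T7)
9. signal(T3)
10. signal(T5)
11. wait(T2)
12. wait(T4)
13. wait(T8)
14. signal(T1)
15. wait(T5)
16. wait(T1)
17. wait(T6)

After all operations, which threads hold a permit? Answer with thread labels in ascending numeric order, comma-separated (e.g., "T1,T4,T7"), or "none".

Step 1: wait(T2) -> count=2 queue=[] holders={T2}
Step 2: wait(T6) -> count=1 queue=[] holders={T2,T6}
Step 3: wait(T1) -> count=0 queue=[] holders={T1,T2,T6}
Step 4: wait(T3) -> count=0 queue=[T3] holders={T1,T2,T6}
Step 5: wait(T5) -> count=0 queue=[T3,T5] holders={T1,T2,T6}
Step 6: signal(T6) -> count=0 queue=[T5] holders={T1,T2,T3}
Step 7: signal(T2) -> count=0 queue=[] holders={T1,T3,T5}
Step 8: wait(T7) -> count=0 queue=[T7] holders={T1,T3,T5}
Step 9: signal(T3) -> count=0 queue=[] holders={T1,T5,T7}
Step 10: signal(T5) -> count=1 queue=[] holders={T1,T7}
Step 11: wait(T2) -> count=0 queue=[] holders={T1,T2,T7}
Step 12: wait(T4) -> count=0 queue=[T4] holders={T1,T2,T7}
Step 13: wait(T8) -> count=0 queue=[T4,T8] holders={T1,T2,T7}
Step 14: signal(T1) -> count=0 queue=[T8] holders={T2,T4,T7}
Step 15: wait(T5) -> count=0 queue=[T8,T5] holders={T2,T4,T7}
Step 16: wait(T1) -> count=0 queue=[T8,T5,T1] holders={T2,T4,T7}
Step 17: wait(T6) -> count=0 queue=[T8,T5,T1,T6] holders={T2,T4,T7}
Final holders: T2,T4,T7

Answer: T2,T4,T7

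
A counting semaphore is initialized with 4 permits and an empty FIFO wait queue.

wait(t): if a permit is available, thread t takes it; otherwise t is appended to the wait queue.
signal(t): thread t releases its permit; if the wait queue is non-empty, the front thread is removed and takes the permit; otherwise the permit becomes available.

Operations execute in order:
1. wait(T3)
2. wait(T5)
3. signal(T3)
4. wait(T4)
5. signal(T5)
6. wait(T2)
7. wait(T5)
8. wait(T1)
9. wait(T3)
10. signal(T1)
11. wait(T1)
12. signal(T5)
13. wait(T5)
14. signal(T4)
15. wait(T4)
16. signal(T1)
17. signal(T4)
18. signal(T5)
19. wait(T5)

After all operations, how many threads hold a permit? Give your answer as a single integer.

Answer: 3

Derivation:
Step 1: wait(T3) -> count=3 queue=[] holders={T3}
Step 2: wait(T5) -> count=2 queue=[] holders={T3,T5}
Step 3: signal(T3) -> count=3 queue=[] holders={T5}
Step 4: wait(T4) -> count=2 queue=[] holders={T4,T5}
Step 5: signal(T5) -> count=3 queue=[] holders={T4}
Step 6: wait(T2) -> count=2 queue=[] holders={T2,T4}
Step 7: wait(T5) -> count=1 queue=[] holders={T2,T4,T5}
Step 8: wait(T1) -> count=0 queue=[] holders={T1,T2,T4,T5}
Step 9: wait(T3) -> count=0 queue=[T3] holders={T1,T2,T4,T5}
Step 10: signal(T1) -> count=0 queue=[] holders={T2,T3,T4,T5}
Step 11: wait(T1) -> count=0 queue=[T1] holders={T2,T3,T4,T5}
Step 12: signal(T5) -> count=0 queue=[] holders={T1,T2,T3,T4}
Step 13: wait(T5) -> count=0 queue=[T5] holders={T1,T2,T3,T4}
Step 14: signal(T4) -> count=0 queue=[] holders={T1,T2,T3,T5}
Step 15: wait(T4) -> count=0 queue=[T4] holders={T1,T2,T3,T5}
Step 16: signal(T1) -> count=0 queue=[] holders={T2,T3,T4,T5}
Step 17: signal(T4) -> count=1 queue=[] holders={T2,T3,T5}
Step 18: signal(T5) -> count=2 queue=[] holders={T2,T3}
Step 19: wait(T5) -> count=1 queue=[] holders={T2,T3,T5}
Final holders: {T2,T3,T5} -> 3 thread(s)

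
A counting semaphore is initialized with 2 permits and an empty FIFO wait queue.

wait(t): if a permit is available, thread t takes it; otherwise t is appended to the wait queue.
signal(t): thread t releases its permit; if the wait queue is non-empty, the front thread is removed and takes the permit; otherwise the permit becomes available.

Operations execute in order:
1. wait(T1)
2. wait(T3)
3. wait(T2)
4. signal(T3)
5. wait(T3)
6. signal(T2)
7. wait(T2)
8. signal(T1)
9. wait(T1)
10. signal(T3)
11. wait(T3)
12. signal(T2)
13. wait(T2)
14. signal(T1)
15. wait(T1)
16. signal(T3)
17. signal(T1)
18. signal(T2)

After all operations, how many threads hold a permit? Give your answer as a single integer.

Answer: 0

Derivation:
Step 1: wait(T1) -> count=1 queue=[] holders={T1}
Step 2: wait(T3) -> count=0 queue=[] holders={T1,T3}
Step 3: wait(T2) -> count=0 queue=[T2] holders={T1,T3}
Step 4: signal(T3) -> count=0 queue=[] holders={T1,T2}
Step 5: wait(T3) -> count=0 queue=[T3] holders={T1,T2}
Step 6: signal(T2) -> count=0 queue=[] holders={T1,T3}
Step 7: wait(T2) -> count=0 queue=[T2] holders={T1,T3}
Step 8: signal(T1) -> count=0 queue=[] holders={T2,T3}
Step 9: wait(T1) -> count=0 queue=[T1] holders={T2,T3}
Step 10: signal(T3) -> count=0 queue=[] holders={T1,T2}
Step 11: wait(T3) -> count=0 queue=[T3] holders={T1,T2}
Step 12: signal(T2) -> count=0 queue=[] holders={T1,T3}
Step 13: wait(T2) -> count=0 queue=[T2] holders={T1,T3}
Step 14: signal(T1) -> count=0 queue=[] holders={T2,T3}
Step 15: wait(T1) -> count=0 queue=[T1] holders={T2,T3}
Step 16: signal(T3) -> count=0 queue=[] holders={T1,T2}
Step 17: signal(T1) -> count=1 queue=[] holders={T2}
Step 18: signal(T2) -> count=2 queue=[] holders={none}
Final holders: {none} -> 0 thread(s)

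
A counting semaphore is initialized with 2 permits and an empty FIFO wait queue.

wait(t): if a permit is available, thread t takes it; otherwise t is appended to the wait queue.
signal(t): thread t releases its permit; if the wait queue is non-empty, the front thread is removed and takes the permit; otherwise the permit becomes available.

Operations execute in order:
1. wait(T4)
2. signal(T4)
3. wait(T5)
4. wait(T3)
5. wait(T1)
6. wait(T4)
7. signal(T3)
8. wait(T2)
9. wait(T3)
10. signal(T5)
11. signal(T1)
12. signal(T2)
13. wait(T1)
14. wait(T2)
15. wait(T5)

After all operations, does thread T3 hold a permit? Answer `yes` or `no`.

Step 1: wait(T4) -> count=1 queue=[] holders={T4}
Step 2: signal(T4) -> count=2 queue=[] holders={none}
Step 3: wait(T5) -> count=1 queue=[] holders={T5}
Step 4: wait(T3) -> count=0 queue=[] holders={T3,T5}
Step 5: wait(T1) -> count=0 queue=[T1] holders={T3,T5}
Step 6: wait(T4) -> count=0 queue=[T1,T4] holders={T3,T5}
Step 7: signal(T3) -> count=0 queue=[T4] holders={T1,T5}
Step 8: wait(T2) -> count=0 queue=[T4,T2] holders={T1,T5}
Step 9: wait(T3) -> count=0 queue=[T4,T2,T3] holders={T1,T5}
Step 10: signal(T5) -> count=0 queue=[T2,T3] holders={T1,T4}
Step 11: signal(T1) -> count=0 queue=[T3] holders={T2,T4}
Step 12: signal(T2) -> count=0 queue=[] holders={T3,T4}
Step 13: wait(T1) -> count=0 queue=[T1] holders={T3,T4}
Step 14: wait(T2) -> count=0 queue=[T1,T2] holders={T3,T4}
Step 15: wait(T5) -> count=0 queue=[T1,T2,T5] holders={T3,T4}
Final holders: {T3,T4} -> T3 in holders

Answer: yes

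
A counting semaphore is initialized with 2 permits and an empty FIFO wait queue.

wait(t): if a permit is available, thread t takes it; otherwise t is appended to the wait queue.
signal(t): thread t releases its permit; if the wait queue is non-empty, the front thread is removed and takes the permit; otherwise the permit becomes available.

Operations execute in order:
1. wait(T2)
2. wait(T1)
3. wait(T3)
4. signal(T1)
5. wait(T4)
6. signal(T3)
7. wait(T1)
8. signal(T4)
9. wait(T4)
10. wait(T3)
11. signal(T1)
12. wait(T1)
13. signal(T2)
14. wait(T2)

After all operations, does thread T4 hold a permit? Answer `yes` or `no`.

Answer: yes

Derivation:
Step 1: wait(T2) -> count=1 queue=[] holders={T2}
Step 2: wait(T1) -> count=0 queue=[] holders={T1,T2}
Step 3: wait(T3) -> count=0 queue=[T3] holders={T1,T2}
Step 4: signal(T1) -> count=0 queue=[] holders={T2,T3}
Step 5: wait(T4) -> count=0 queue=[T4] holders={T2,T3}
Step 6: signal(T3) -> count=0 queue=[] holders={T2,T4}
Step 7: wait(T1) -> count=0 queue=[T1] holders={T2,T4}
Step 8: signal(T4) -> count=0 queue=[] holders={T1,T2}
Step 9: wait(T4) -> count=0 queue=[T4] holders={T1,T2}
Step 10: wait(T3) -> count=0 queue=[T4,T3] holders={T1,T2}
Step 11: signal(T1) -> count=0 queue=[T3] holders={T2,T4}
Step 12: wait(T1) -> count=0 queue=[T3,T1] holders={T2,T4}
Step 13: signal(T2) -> count=0 queue=[T1] holders={T3,T4}
Step 14: wait(T2) -> count=0 queue=[T1,T2] holders={T3,T4}
Final holders: {T3,T4} -> T4 in holders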